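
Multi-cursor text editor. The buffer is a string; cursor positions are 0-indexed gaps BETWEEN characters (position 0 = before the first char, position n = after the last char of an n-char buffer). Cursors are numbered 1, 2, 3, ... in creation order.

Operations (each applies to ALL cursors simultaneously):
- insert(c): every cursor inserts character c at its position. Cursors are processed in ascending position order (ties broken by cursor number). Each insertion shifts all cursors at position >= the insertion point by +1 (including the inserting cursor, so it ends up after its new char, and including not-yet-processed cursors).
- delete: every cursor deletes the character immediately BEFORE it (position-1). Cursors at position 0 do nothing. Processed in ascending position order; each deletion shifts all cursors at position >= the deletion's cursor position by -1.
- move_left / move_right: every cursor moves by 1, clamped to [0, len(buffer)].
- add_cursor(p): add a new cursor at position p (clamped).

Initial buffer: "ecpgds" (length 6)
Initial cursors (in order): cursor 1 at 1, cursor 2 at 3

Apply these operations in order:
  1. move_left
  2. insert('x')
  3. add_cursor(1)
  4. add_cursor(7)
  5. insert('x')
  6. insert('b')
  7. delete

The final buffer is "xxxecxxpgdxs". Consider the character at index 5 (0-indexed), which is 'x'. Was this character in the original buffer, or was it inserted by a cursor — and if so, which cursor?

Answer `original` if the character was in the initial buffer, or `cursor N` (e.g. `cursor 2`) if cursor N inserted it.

Answer: cursor 2

Derivation:
After op 1 (move_left): buffer="ecpgds" (len 6), cursors c1@0 c2@2, authorship ......
After op 2 (insert('x')): buffer="xecxpgds" (len 8), cursors c1@1 c2@4, authorship 1..2....
After op 3 (add_cursor(1)): buffer="xecxpgds" (len 8), cursors c1@1 c3@1 c2@4, authorship 1..2....
After op 4 (add_cursor(7)): buffer="xecxpgds" (len 8), cursors c1@1 c3@1 c2@4 c4@7, authorship 1..2....
After op 5 (insert('x')): buffer="xxxecxxpgdxs" (len 12), cursors c1@3 c3@3 c2@7 c4@11, authorship 113..22...4.
After op 6 (insert('b')): buffer="xxxbbecxxbpgdxbs" (len 16), cursors c1@5 c3@5 c2@10 c4@15, authorship 11313..222...44.
After op 7 (delete): buffer="xxxecxxpgdxs" (len 12), cursors c1@3 c3@3 c2@7 c4@11, authorship 113..22...4.
Authorship (.=original, N=cursor N): 1 1 3 . . 2 2 . . . 4 .
Index 5: author = 2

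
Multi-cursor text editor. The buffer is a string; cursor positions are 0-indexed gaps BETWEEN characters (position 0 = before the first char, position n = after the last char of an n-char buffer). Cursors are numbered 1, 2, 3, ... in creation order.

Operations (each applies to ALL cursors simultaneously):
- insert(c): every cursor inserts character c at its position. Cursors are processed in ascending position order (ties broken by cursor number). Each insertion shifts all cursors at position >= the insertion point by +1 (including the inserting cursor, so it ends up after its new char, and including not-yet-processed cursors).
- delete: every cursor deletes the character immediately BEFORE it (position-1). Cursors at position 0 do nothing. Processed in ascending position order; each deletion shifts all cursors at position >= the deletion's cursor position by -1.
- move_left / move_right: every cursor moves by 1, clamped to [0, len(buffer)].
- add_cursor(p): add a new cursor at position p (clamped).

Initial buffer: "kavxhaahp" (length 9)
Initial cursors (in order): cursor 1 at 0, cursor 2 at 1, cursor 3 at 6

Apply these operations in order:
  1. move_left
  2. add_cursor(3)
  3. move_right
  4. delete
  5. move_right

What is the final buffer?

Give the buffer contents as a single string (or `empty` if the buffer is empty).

Answer: avhahp

Derivation:
After op 1 (move_left): buffer="kavxhaahp" (len 9), cursors c1@0 c2@0 c3@5, authorship .........
After op 2 (add_cursor(3)): buffer="kavxhaahp" (len 9), cursors c1@0 c2@0 c4@3 c3@5, authorship .........
After op 3 (move_right): buffer="kavxhaahp" (len 9), cursors c1@1 c2@1 c4@4 c3@6, authorship .........
After op 4 (delete): buffer="avhahp" (len 6), cursors c1@0 c2@0 c4@2 c3@3, authorship ......
After op 5 (move_right): buffer="avhahp" (len 6), cursors c1@1 c2@1 c4@3 c3@4, authorship ......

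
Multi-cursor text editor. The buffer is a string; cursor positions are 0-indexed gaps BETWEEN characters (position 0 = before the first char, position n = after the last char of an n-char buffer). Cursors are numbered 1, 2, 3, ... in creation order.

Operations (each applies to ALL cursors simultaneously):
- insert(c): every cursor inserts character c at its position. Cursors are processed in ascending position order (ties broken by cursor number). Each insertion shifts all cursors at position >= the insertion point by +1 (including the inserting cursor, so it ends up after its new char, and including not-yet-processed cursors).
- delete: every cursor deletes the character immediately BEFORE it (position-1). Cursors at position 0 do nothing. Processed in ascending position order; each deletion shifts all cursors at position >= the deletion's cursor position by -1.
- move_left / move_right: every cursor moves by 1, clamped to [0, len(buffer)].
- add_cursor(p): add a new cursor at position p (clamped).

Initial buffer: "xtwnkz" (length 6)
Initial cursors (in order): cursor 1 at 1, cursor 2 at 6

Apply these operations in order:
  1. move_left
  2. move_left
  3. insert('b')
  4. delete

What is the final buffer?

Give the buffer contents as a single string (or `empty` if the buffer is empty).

Answer: xtwnkz

Derivation:
After op 1 (move_left): buffer="xtwnkz" (len 6), cursors c1@0 c2@5, authorship ......
After op 2 (move_left): buffer="xtwnkz" (len 6), cursors c1@0 c2@4, authorship ......
After op 3 (insert('b')): buffer="bxtwnbkz" (len 8), cursors c1@1 c2@6, authorship 1....2..
After op 4 (delete): buffer="xtwnkz" (len 6), cursors c1@0 c2@4, authorship ......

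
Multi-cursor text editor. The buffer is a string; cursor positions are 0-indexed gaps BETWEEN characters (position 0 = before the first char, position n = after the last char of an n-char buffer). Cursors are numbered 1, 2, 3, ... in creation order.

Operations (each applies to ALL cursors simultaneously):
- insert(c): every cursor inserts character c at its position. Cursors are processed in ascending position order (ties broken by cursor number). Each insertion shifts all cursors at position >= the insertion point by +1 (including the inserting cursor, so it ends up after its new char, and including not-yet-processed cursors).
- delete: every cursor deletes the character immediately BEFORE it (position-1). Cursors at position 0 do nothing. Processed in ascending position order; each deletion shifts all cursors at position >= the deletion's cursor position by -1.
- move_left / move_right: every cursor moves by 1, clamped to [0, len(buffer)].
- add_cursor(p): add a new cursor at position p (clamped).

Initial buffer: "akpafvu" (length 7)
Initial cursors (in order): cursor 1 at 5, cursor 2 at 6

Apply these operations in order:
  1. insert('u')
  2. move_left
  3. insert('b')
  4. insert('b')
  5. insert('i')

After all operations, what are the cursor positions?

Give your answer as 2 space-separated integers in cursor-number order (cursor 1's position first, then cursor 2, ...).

After op 1 (insert('u')): buffer="akpafuvuu" (len 9), cursors c1@6 c2@8, authorship .....1.2.
After op 2 (move_left): buffer="akpafuvuu" (len 9), cursors c1@5 c2@7, authorship .....1.2.
After op 3 (insert('b')): buffer="akpafbuvbuu" (len 11), cursors c1@6 c2@9, authorship .....11.22.
After op 4 (insert('b')): buffer="akpafbbuvbbuu" (len 13), cursors c1@7 c2@11, authorship .....111.222.
After op 5 (insert('i')): buffer="akpafbbiuvbbiuu" (len 15), cursors c1@8 c2@13, authorship .....1111.2222.

Answer: 8 13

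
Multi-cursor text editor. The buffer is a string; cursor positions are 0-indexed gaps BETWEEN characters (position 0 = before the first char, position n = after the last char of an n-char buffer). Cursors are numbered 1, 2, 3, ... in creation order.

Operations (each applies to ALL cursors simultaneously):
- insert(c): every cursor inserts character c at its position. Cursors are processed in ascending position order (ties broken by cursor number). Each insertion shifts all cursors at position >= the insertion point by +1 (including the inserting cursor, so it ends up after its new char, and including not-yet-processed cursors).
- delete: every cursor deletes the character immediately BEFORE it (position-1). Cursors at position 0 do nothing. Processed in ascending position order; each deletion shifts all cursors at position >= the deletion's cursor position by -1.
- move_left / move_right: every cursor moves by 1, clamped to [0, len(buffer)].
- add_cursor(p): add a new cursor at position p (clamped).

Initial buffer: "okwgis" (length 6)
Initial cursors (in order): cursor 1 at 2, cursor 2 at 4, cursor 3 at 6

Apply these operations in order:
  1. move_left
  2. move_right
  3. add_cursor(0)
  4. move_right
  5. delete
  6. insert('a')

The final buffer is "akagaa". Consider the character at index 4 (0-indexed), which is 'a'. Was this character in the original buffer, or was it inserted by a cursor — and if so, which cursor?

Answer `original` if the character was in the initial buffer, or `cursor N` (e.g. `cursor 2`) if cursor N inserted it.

After op 1 (move_left): buffer="okwgis" (len 6), cursors c1@1 c2@3 c3@5, authorship ......
After op 2 (move_right): buffer="okwgis" (len 6), cursors c1@2 c2@4 c3@6, authorship ......
After op 3 (add_cursor(0)): buffer="okwgis" (len 6), cursors c4@0 c1@2 c2@4 c3@6, authorship ......
After op 4 (move_right): buffer="okwgis" (len 6), cursors c4@1 c1@3 c2@5 c3@6, authorship ......
After op 5 (delete): buffer="kg" (len 2), cursors c4@0 c1@1 c2@2 c3@2, authorship ..
After op 6 (insert('a')): buffer="akagaa" (len 6), cursors c4@1 c1@3 c2@6 c3@6, authorship 4.1.23
Authorship (.=original, N=cursor N): 4 . 1 . 2 3
Index 4: author = 2

Answer: cursor 2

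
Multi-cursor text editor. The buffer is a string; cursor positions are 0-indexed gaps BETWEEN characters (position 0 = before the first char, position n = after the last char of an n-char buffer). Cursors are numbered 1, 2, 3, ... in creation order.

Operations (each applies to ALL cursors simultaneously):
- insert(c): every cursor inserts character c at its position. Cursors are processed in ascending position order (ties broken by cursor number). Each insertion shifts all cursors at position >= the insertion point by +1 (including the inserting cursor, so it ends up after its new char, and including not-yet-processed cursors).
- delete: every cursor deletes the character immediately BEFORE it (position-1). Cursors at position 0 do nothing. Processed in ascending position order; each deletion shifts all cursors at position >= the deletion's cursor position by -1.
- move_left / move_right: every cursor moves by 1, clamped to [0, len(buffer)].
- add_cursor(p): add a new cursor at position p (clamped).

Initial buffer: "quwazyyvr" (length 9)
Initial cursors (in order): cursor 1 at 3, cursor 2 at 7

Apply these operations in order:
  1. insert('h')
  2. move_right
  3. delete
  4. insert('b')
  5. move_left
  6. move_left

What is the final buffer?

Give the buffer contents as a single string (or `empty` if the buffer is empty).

After op 1 (insert('h')): buffer="quwhazyyhvr" (len 11), cursors c1@4 c2@9, authorship ...1....2..
After op 2 (move_right): buffer="quwhazyyhvr" (len 11), cursors c1@5 c2@10, authorship ...1....2..
After op 3 (delete): buffer="quwhzyyhr" (len 9), cursors c1@4 c2@8, authorship ...1...2.
After op 4 (insert('b')): buffer="quwhbzyyhbr" (len 11), cursors c1@5 c2@10, authorship ...11...22.
After op 5 (move_left): buffer="quwhbzyyhbr" (len 11), cursors c1@4 c2@9, authorship ...11...22.
After op 6 (move_left): buffer="quwhbzyyhbr" (len 11), cursors c1@3 c2@8, authorship ...11...22.

Answer: quwhbzyyhbr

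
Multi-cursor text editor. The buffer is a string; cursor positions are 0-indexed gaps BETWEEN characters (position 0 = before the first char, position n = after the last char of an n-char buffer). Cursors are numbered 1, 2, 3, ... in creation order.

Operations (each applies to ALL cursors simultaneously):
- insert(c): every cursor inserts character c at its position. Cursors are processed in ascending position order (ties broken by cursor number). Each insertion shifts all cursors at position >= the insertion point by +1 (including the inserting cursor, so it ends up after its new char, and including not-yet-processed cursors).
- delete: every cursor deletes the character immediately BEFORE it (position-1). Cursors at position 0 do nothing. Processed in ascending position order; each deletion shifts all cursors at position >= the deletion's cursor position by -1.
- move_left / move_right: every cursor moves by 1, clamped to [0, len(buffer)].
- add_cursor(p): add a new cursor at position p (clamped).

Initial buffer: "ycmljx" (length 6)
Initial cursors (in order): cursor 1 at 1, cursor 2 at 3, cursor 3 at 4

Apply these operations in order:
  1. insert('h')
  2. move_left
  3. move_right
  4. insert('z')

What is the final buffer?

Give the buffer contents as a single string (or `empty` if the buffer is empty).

Answer: yhzcmhzlhzjx

Derivation:
After op 1 (insert('h')): buffer="yhcmhlhjx" (len 9), cursors c1@2 c2@5 c3@7, authorship .1..2.3..
After op 2 (move_left): buffer="yhcmhlhjx" (len 9), cursors c1@1 c2@4 c3@6, authorship .1..2.3..
After op 3 (move_right): buffer="yhcmhlhjx" (len 9), cursors c1@2 c2@5 c3@7, authorship .1..2.3..
After op 4 (insert('z')): buffer="yhzcmhzlhzjx" (len 12), cursors c1@3 c2@7 c3@10, authorship .11..22.33..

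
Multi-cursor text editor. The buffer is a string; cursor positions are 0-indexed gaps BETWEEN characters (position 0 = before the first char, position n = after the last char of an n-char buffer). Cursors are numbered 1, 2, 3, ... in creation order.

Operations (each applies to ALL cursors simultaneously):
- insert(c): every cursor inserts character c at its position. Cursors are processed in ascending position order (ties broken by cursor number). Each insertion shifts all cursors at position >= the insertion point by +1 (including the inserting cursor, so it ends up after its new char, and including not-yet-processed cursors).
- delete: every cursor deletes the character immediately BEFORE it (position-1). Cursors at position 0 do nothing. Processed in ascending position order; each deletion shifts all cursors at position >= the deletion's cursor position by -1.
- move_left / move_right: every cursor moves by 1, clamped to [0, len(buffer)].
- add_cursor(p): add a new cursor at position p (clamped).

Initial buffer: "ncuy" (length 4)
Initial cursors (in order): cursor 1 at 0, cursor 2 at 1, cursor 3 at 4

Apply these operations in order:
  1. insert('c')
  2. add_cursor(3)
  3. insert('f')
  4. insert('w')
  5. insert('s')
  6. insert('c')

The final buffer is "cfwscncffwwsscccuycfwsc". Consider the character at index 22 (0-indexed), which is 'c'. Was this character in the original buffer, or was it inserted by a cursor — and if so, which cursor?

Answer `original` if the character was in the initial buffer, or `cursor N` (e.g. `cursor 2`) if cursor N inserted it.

Answer: cursor 3

Derivation:
After op 1 (insert('c')): buffer="cnccuyc" (len 7), cursors c1@1 c2@3 c3@7, authorship 1.2...3
After op 2 (add_cursor(3)): buffer="cnccuyc" (len 7), cursors c1@1 c2@3 c4@3 c3@7, authorship 1.2...3
After op 3 (insert('f')): buffer="cfncffcuycf" (len 11), cursors c1@2 c2@6 c4@6 c3@11, authorship 11.224...33
After op 4 (insert('w')): buffer="cfwncffwwcuycfw" (len 15), cursors c1@3 c2@9 c4@9 c3@15, authorship 111.22424...333
After op 5 (insert('s')): buffer="cfwsncffwwsscuycfws" (len 19), cursors c1@4 c2@12 c4@12 c3@19, authorship 1111.2242424...3333
After op 6 (insert('c')): buffer="cfwscncffwwsscccuycfwsc" (len 23), cursors c1@5 c2@15 c4@15 c3@23, authorship 11111.224242424...33333
Authorship (.=original, N=cursor N): 1 1 1 1 1 . 2 2 4 2 4 2 4 2 4 . . . 3 3 3 3 3
Index 22: author = 3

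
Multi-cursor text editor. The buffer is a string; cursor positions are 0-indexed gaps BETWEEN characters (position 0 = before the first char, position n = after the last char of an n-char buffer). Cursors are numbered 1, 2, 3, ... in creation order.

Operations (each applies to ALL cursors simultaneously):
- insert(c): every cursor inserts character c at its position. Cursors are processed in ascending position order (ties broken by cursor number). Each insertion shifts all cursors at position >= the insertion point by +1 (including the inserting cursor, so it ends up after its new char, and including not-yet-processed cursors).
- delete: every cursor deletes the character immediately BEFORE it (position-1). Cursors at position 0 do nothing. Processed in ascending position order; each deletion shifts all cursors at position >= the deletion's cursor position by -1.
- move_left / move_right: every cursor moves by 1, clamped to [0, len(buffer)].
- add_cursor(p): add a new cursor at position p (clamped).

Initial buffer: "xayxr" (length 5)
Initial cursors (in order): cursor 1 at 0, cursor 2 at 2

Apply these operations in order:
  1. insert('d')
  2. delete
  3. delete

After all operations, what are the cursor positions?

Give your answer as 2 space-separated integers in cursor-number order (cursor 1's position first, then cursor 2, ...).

Answer: 0 1

Derivation:
After op 1 (insert('d')): buffer="dxadyxr" (len 7), cursors c1@1 c2@4, authorship 1..2...
After op 2 (delete): buffer="xayxr" (len 5), cursors c1@0 c2@2, authorship .....
After op 3 (delete): buffer="xyxr" (len 4), cursors c1@0 c2@1, authorship ....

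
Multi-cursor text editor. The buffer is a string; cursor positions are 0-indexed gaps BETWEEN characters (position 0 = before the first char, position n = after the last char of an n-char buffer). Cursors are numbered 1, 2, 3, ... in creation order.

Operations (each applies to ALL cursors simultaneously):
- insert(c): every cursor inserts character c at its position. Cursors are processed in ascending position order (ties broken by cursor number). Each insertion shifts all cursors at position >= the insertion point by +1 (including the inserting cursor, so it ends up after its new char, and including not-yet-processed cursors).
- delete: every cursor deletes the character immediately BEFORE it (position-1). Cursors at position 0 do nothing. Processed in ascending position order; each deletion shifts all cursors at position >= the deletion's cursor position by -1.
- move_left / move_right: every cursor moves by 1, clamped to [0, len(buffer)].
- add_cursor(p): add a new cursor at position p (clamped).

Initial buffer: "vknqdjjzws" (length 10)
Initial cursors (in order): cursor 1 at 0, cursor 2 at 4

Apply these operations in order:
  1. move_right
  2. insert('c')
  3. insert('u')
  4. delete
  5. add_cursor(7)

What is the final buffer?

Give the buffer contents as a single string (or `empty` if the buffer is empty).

After op 1 (move_right): buffer="vknqdjjzws" (len 10), cursors c1@1 c2@5, authorship ..........
After op 2 (insert('c')): buffer="vcknqdcjjzws" (len 12), cursors c1@2 c2@7, authorship .1....2.....
After op 3 (insert('u')): buffer="vcuknqdcujjzws" (len 14), cursors c1@3 c2@9, authorship .11....22.....
After op 4 (delete): buffer="vcknqdcjjzws" (len 12), cursors c1@2 c2@7, authorship .1....2.....
After op 5 (add_cursor(7)): buffer="vcknqdcjjzws" (len 12), cursors c1@2 c2@7 c3@7, authorship .1....2.....

Answer: vcknqdcjjzws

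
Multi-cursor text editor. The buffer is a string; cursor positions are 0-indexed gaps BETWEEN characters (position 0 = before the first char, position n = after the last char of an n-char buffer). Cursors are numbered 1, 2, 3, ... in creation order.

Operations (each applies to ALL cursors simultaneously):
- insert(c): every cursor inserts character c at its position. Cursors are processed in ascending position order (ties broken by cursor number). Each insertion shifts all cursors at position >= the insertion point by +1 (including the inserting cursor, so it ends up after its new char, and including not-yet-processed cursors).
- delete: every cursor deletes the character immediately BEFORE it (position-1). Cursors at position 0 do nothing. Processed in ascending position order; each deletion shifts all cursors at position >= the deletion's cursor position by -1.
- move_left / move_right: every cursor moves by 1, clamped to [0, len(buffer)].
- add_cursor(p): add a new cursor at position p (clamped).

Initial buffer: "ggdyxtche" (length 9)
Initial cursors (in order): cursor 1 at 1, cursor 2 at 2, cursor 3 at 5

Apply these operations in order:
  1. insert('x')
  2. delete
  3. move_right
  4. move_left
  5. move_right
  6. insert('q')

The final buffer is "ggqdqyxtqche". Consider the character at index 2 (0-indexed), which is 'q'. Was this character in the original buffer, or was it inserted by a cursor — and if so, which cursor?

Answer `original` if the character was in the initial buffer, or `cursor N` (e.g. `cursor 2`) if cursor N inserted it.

After op 1 (insert('x')): buffer="gxgxdyxxtche" (len 12), cursors c1@2 c2@4 c3@8, authorship .1.2...3....
After op 2 (delete): buffer="ggdyxtche" (len 9), cursors c1@1 c2@2 c3@5, authorship .........
After op 3 (move_right): buffer="ggdyxtche" (len 9), cursors c1@2 c2@3 c3@6, authorship .........
After op 4 (move_left): buffer="ggdyxtche" (len 9), cursors c1@1 c2@2 c3@5, authorship .........
After op 5 (move_right): buffer="ggdyxtche" (len 9), cursors c1@2 c2@3 c3@6, authorship .........
After op 6 (insert('q')): buffer="ggqdqyxtqche" (len 12), cursors c1@3 c2@5 c3@9, authorship ..1.2...3...
Authorship (.=original, N=cursor N): . . 1 . 2 . . . 3 . . .
Index 2: author = 1

Answer: cursor 1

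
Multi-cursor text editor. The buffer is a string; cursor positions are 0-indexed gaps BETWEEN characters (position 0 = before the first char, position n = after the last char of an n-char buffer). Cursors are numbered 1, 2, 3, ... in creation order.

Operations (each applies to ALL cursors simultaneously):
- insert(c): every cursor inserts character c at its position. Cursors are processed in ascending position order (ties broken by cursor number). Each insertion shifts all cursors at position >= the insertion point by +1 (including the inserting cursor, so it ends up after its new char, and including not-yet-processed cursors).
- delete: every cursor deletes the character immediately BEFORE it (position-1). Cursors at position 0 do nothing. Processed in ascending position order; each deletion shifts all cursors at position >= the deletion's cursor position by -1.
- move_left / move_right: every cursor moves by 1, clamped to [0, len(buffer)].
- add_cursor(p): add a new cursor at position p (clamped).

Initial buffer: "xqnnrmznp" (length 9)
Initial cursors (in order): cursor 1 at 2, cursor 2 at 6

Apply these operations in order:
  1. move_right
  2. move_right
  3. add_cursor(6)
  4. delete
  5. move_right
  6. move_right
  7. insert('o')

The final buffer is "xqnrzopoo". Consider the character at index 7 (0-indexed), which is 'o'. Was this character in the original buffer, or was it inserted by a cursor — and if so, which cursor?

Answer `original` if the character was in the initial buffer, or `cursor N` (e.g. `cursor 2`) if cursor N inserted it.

After op 1 (move_right): buffer="xqnnrmznp" (len 9), cursors c1@3 c2@7, authorship .........
After op 2 (move_right): buffer="xqnnrmznp" (len 9), cursors c1@4 c2@8, authorship .........
After op 3 (add_cursor(6)): buffer="xqnnrmznp" (len 9), cursors c1@4 c3@6 c2@8, authorship .........
After op 4 (delete): buffer="xqnrzp" (len 6), cursors c1@3 c3@4 c2@5, authorship ......
After op 5 (move_right): buffer="xqnrzp" (len 6), cursors c1@4 c3@5 c2@6, authorship ......
After op 6 (move_right): buffer="xqnrzp" (len 6), cursors c1@5 c2@6 c3@6, authorship ......
After op 7 (insert('o')): buffer="xqnrzopoo" (len 9), cursors c1@6 c2@9 c3@9, authorship .....1.23
Authorship (.=original, N=cursor N): . . . . . 1 . 2 3
Index 7: author = 2

Answer: cursor 2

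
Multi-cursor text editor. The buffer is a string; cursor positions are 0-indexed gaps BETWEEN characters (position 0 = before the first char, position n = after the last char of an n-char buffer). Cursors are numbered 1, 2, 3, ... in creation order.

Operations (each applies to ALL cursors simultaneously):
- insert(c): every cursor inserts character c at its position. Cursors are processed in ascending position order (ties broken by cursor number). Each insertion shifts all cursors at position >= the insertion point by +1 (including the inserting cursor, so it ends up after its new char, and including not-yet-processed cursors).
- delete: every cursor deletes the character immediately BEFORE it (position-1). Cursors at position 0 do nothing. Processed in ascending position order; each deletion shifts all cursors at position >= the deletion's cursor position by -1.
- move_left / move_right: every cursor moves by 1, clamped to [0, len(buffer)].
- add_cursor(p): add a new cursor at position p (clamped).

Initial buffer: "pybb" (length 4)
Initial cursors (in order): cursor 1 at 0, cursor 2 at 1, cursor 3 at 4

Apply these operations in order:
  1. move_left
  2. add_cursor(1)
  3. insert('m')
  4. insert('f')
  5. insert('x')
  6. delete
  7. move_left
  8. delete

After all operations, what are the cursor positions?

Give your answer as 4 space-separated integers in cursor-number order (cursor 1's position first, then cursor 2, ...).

After op 1 (move_left): buffer="pybb" (len 4), cursors c1@0 c2@0 c3@3, authorship ....
After op 2 (add_cursor(1)): buffer="pybb" (len 4), cursors c1@0 c2@0 c4@1 c3@3, authorship ....
After op 3 (insert('m')): buffer="mmpmybmb" (len 8), cursors c1@2 c2@2 c4@4 c3@7, authorship 12.4..3.
After op 4 (insert('f')): buffer="mmffpmfybmfb" (len 12), cursors c1@4 c2@4 c4@7 c3@11, authorship 1212.44..33.
After op 5 (insert('x')): buffer="mmffxxpmfxybmfxb" (len 16), cursors c1@6 c2@6 c4@10 c3@15, authorship 121212.444..333.
After op 6 (delete): buffer="mmffpmfybmfb" (len 12), cursors c1@4 c2@4 c4@7 c3@11, authorship 1212.44..33.
After op 7 (move_left): buffer="mmffpmfybmfb" (len 12), cursors c1@3 c2@3 c4@6 c3@10, authorship 1212.44..33.
After op 8 (delete): buffer="mfpfybfb" (len 8), cursors c1@1 c2@1 c4@3 c3@6, authorship 12.4..3.

Answer: 1 1 6 3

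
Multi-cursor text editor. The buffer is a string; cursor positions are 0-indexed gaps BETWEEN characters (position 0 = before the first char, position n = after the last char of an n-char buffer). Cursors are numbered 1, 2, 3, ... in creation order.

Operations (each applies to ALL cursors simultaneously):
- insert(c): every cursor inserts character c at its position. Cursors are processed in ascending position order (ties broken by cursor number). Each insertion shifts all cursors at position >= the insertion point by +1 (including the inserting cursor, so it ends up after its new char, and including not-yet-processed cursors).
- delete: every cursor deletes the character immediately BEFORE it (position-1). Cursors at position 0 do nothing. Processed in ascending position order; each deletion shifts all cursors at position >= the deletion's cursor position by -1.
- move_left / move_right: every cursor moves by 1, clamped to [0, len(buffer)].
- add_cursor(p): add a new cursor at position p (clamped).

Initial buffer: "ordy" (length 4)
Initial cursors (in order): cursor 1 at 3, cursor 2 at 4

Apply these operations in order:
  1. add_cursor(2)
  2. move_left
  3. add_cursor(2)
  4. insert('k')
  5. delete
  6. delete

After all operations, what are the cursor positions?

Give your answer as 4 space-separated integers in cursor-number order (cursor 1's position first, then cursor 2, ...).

Answer: 0 0 0 0

Derivation:
After op 1 (add_cursor(2)): buffer="ordy" (len 4), cursors c3@2 c1@3 c2@4, authorship ....
After op 2 (move_left): buffer="ordy" (len 4), cursors c3@1 c1@2 c2@3, authorship ....
After op 3 (add_cursor(2)): buffer="ordy" (len 4), cursors c3@1 c1@2 c4@2 c2@3, authorship ....
After op 4 (insert('k')): buffer="okrkkdky" (len 8), cursors c3@2 c1@5 c4@5 c2@7, authorship .3.14.2.
After op 5 (delete): buffer="ordy" (len 4), cursors c3@1 c1@2 c4@2 c2@3, authorship ....
After op 6 (delete): buffer="y" (len 1), cursors c1@0 c2@0 c3@0 c4@0, authorship .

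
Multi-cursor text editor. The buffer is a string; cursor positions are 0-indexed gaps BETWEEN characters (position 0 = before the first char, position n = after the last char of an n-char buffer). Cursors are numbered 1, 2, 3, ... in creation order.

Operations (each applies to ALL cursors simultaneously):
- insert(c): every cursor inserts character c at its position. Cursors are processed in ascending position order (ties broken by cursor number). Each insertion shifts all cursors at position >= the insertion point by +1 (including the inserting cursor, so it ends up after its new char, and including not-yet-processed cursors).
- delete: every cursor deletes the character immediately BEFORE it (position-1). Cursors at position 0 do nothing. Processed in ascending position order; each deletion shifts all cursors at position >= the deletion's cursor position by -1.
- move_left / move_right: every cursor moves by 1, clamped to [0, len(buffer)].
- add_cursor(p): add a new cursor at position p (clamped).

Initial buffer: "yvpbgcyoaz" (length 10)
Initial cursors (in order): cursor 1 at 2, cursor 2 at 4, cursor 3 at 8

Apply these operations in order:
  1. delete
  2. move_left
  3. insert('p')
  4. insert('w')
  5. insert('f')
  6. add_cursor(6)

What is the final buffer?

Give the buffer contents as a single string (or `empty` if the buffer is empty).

Answer: pwfypwfpgcpwfyaz

Derivation:
After op 1 (delete): buffer="ypgcyaz" (len 7), cursors c1@1 c2@2 c3@5, authorship .......
After op 2 (move_left): buffer="ypgcyaz" (len 7), cursors c1@0 c2@1 c3@4, authorship .......
After op 3 (insert('p')): buffer="pyppgcpyaz" (len 10), cursors c1@1 c2@3 c3@7, authorship 1.2...3...
After op 4 (insert('w')): buffer="pwypwpgcpwyaz" (len 13), cursors c1@2 c2@5 c3@10, authorship 11.22...33...
After op 5 (insert('f')): buffer="pwfypwfpgcpwfyaz" (len 16), cursors c1@3 c2@7 c3@13, authorship 111.222...333...
After op 6 (add_cursor(6)): buffer="pwfypwfpgcpwfyaz" (len 16), cursors c1@3 c4@6 c2@7 c3@13, authorship 111.222...333...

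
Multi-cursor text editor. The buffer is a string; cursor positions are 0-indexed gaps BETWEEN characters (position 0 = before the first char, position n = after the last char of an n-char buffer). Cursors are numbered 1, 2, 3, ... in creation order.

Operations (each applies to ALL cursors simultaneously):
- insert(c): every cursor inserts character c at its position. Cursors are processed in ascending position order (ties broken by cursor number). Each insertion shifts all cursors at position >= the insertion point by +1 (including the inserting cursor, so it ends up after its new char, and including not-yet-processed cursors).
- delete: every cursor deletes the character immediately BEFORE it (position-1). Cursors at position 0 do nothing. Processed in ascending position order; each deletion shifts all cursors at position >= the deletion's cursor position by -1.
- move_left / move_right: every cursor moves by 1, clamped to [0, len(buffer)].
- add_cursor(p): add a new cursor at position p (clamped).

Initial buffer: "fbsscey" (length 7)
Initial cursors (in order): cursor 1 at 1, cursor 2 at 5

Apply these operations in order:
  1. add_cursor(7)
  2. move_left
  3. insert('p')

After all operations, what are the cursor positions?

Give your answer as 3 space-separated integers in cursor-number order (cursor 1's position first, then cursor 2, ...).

Answer: 1 6 9

Derivation:
After op 1 (add_cursor(7)): buffer="fbsscey" (len 7), cursors c1@1 c2@5 c3@7, authorship .......
After op 2 (move_left): buffer="fbsscey" (len 7), cursors c1@0 c2@4 c3@6, authorship .......
After op 3 (insert('p')): buffer="pfbsspcepy" (len 10), cursors c1@1 c2@6 c3@9, authorship 1....2..3.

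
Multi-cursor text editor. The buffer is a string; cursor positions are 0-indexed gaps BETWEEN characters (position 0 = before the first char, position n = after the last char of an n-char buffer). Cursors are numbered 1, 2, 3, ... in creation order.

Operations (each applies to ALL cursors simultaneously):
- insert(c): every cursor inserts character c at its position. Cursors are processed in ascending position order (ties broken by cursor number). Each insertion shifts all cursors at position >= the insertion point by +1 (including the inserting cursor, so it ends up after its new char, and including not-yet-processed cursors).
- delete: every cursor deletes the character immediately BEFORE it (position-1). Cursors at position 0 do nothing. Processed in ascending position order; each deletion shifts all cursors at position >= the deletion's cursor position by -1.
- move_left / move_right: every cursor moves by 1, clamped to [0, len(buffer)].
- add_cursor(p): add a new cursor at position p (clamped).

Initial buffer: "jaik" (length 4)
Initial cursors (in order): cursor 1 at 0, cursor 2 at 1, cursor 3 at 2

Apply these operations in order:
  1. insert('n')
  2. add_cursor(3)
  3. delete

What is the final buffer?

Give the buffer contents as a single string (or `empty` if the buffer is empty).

After op 1 (insert('n')): buffer="njnanik" (len 7), cursors c1@1 c2@3 c3@5, authorship 1.2.3..
After op 2 (add_cursor(3)): buffer="njnanik" (len 7), cursors c1@1 c2@3 c4@3 c3@5, authorship 1.2.3..
After op 3 (delete): buffer="aik" (len 3), cursors c1@0 c2@0 c4@0 c3@1, authorship ...

Answer: aik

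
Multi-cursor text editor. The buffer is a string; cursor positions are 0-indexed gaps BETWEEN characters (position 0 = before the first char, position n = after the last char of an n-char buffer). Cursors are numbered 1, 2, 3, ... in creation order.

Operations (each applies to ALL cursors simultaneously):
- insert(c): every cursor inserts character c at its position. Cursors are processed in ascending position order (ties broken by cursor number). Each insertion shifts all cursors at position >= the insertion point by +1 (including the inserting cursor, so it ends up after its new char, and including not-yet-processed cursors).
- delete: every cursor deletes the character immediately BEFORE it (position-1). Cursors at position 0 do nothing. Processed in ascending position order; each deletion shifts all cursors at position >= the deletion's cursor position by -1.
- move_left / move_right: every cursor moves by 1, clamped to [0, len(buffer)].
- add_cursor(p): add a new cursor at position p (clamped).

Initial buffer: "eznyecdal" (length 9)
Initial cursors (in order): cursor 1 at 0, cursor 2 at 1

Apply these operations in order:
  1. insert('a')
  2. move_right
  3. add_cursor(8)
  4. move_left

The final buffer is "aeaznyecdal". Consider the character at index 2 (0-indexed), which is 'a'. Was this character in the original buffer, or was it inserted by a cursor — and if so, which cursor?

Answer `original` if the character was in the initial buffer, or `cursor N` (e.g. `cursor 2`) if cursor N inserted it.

Answer: cursor 2

Derivation:
After op 1 (insert('a')): buffer="aeaznyecdal" (len 11), cursors c1@1 c2@3, authorship 1.2........
After op 2 (move_right): buffer="aeaznyecdal" (len 11), cursors c1@2 c2@4, authorship 1.2........
After op 3 (add_cursor(8)): buffer="aeaznyecdal" (len 11), cursors c1@2 c2@4 c3@8, authorship 1.2........
After op 4 (move_left): buffer="aeaznyecdal" (len 11), cursors c1@1 c2@3 c3@7, authorship 1.2........
Authorship (.=original, N=cursor N): 1 . 2 . . . . . . . .
Index 2: author = 2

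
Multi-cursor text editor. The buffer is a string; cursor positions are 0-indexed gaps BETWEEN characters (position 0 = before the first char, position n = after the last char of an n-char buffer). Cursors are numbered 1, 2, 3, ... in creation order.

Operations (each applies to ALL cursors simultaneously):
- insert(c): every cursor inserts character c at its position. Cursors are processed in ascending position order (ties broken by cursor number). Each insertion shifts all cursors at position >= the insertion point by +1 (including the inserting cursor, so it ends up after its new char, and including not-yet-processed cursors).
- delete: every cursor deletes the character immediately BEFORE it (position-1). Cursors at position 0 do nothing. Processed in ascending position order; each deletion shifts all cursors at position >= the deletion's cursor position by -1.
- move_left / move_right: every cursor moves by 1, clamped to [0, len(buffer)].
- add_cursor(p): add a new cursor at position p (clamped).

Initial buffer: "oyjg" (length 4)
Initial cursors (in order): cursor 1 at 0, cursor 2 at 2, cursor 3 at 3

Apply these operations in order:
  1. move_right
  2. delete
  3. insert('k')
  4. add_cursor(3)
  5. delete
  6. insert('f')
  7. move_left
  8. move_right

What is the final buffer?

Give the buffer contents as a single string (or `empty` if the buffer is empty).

After op 1 (move_right): buffer="oyjg" (len 4), cursors c1@1 c2@3 c3@4, authorship ....
After op 2 (delete): buffer="y" (len 1), cursors c1@0 c2@1 c3@1, authorship .
After op 3 (insert('k')): buffer="kykk" (len 4), cursors c1@1 c2@4 c3@4, authorship 1.23
After op 4 (add_cursor(3)): buffer="kykk" (len 4), cursors c1@1 c4@3 c2@4 c3@4, authorship 1.23
After op 5 (delete): buffer="" (len 0), cursors c1@0 c2@0 c3@0 c4@0, authorship 
After op 6 (insert('f')): buffer="ffff" (len 4), cursors c1@4 c2@4 c3@4 c4@4, authorship 1234
After op 7 (move_left): buffer="ffff" (len 4), cursors c1@3 c2@3 c3@3 c4@3, authorship 1234
After op 8 (move_right): buffer="ffff" (len 4), cursors c1@4 c2@4 c3@4 c4@4, authorship 1234

Answer: ffff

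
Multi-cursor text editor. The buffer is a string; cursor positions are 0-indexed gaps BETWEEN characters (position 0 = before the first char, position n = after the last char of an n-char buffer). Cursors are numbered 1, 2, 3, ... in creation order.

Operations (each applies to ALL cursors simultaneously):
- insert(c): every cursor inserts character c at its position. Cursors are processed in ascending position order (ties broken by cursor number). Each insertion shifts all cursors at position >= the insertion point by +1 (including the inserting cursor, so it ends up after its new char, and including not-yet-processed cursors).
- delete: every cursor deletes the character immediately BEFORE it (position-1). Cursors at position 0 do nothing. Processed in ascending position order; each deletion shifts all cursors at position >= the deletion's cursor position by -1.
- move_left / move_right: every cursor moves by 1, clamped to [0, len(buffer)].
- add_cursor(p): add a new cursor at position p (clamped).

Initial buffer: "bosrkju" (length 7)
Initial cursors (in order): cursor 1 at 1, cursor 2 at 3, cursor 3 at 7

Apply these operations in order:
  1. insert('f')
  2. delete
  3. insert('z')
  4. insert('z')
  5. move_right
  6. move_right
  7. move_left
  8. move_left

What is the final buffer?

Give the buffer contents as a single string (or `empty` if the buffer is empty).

After op 1 (insert('f')): buffer="bfosfrkjuf" (len 10), cursors c1@2 c2@5 c3@10, authorship .1..2....3
After op 2 (delete): buffer="bosrkju" (len 7), cursors c1@1 c2@3 c3@7, authorship .......
After op 3 (insert('z')): buffer="bzoszrkjuz" (len 10), cursors c1@2 c2@5 c3@10, authorship .1..2....3
After op 4 (insert('z')): buffer="bzzoszzrkjuzz" (len 13), cursors c1@3 c2@7 c3@13, authorship .11..22....33
After op 5 (move_right): buffer="bzzoszzrkjuzz" (len 13), cursors c1@4 c2@8 c3@13, authorship .11..22....33
After op 6 (move_right): buffer="bzzoszzrkjuzz" (len 13), cursors c1@5 c2@9 c3@13, authorship .11..22....33
After op 7 (move_left): buffer="bzzoszzrkjuzz" (len 13), cursors c1@4 c2@8 c3@12, authorship .11..22....33
After op 8 (move_left): buffer="bzzoszzrkjuzz" (len 13), cursors c1@3 c2@7 c3@11, authorship .11..22....33

Answer: bzzoszzrkjuzz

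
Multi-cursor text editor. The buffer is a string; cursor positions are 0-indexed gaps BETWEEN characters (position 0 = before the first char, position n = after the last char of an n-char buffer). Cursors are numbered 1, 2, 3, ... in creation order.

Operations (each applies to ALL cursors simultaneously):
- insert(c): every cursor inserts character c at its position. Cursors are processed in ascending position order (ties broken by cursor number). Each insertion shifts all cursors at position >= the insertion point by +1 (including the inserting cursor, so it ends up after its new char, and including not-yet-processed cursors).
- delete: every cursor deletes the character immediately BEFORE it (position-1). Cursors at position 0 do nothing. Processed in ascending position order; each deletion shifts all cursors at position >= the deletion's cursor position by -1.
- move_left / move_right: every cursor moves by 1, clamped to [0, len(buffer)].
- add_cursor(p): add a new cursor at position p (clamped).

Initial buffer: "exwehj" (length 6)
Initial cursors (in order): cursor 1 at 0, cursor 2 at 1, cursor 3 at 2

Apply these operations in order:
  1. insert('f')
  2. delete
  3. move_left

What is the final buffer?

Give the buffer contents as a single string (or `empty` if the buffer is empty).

Answer: exwehj

Derivation:
After op 1 (insert('f')): buffer="fefxfwehj" (len 9), cursors c1@1 c2@3 c3@5, authorship 1.2.3....
After op 2 (delete): buffer="exwehj" (len 6), cursors c1@0 c2@1 c3@2, authorship ......
After op 3 (move_left): buffer="exwehj" (len 6), cursors c1@0 c2@0 c3@1, authorship ......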